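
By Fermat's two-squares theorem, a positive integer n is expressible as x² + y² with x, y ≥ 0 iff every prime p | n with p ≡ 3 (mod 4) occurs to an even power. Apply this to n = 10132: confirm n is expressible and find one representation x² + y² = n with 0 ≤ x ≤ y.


Step 1: Factor n = 10132 = 2^2 · 17 · 149.
Step 2: Check the mod-4 condition on each prime factor: 2 = 2 (special); 17 ≡ 1 (mod 4), exponent 1; 149 ≡ 1 (mod 4), exponent 1.
All primes ≡ 3 (mod 4) appear to even exponent (or don't appear), so by the two-squares theorem n IS expressible as a sum of two squares.
Step 3: Build a representation. Group n = k² · m with k = 2 and m = 17 · 149 = 2533 (a product of primes ≡ 1 (mod 4)); a representation of m scales to one of n via (k·x)² + (k·y)² = k²(x² + y²). Each prime p ≡ 1 (mod 4) is itself a sum of two squares; find a² by testing p − a² for a perfect square:
  17: 17 − 1² = 16 = 4² ⇒ 17 = 1² + 4².
  149: 149 − 1² = 148, 149 − 2² = 145, 149 − 3² = 140, 149 − 4² = 133, 149 − 5² = 124, 149 − 6² = 113, 149 − 7² = 100 = 10² ⇒ 149 = 7² + 10².
  Combine using the Brahmagupta–Fibonacci identity (a² + b²)(c² + d²) = (ac − bd)² + (ad + bc)² = (ac + bd)² + (ad − bc)²:
  17 · 149 = 2533: from (1² + 4²)(7² + 10²), take (1·7 − 4·10, 1·10 + 4·7) = (7 − 40, 10 + 28) = (-33, 38); dropping signs (only squares matter) gives (33, 38); check 33² + 38² = 1089 + 1444 = 2533 ✓.
  Scale by k = 2: (2·33, 2·38) = (66, 76).
Step 4: Order so x ≤ y and verify: 66² + 76² = 4356 + 5776 = 10132 = n. ✓

n = 10132 = 66² + 76² (one valid representation with x ≤ y).


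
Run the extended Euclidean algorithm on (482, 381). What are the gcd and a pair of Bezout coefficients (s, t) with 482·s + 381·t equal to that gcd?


Euclidean algorithm on (482, 381) — divide until remainder is 0:
  482 = 1 · 381 + 101
  381 = 3 · 101 + 78
  101 = 1 · 78 + 23
  78 = 3 · 23 + 9
  23 = 2 · 9 + 5
  9 = 1 · 5 + 4
  5 = 1 · 4 + 1
  4 = 4 · 1 + 0
gcd(482, 381) = 1.
Track Bezout coefficients alongside the remainders: start with r₀ = 482 = a·1 + b·0 (s = 1, t = 0) and r₁ = 381 = a·0 + b·1 (s = 0, t = 1); each new remainder r_{k+1} = r_{k-1} − q_k·r_k inherits s_{k+1} = s_{k-1} − q_k·s_k, t_{k+1} = t_{k-1} − q_k·t_k, so r_k = a·s_k + b·t_k at every step:
  q = 1: r = 101, s = 1 − 1·0 = 1, t = 0 − 1·1 = -1  (check: 482·1 + 381·(-1) = 101)
  q = 3: r = 78, s = 0 − 3·1 = -3, t = 1 − 3·(-1) = 4  (check: 482·(-3) + 381·4 = 78)
  q = 1: r = 23, s = 1 − 1·(-3) = 4, t = -1 − 1·4 = -5  (check: 482·4 + 381·(-5) = 23)
  q = 3: r = 9, s = -3 − 3·4 = -15, t = 4 − 3·(-5) = 19  (check: 482·(-15) + 381·19 = 9)
  q = 2: r = 5, s = 4 − 2·(-15) = 34, t = -5 − 2·19 = -43  (check: 482·34 + 381·(-43) = 5)
  q = 1: r = 4, s = -15 − 1·34 = -49, t = 19 − 1·(-43) = 62  (check: 482·(-49) + 381·62 = 4)
  q = 1: r = 1, s = 34 − 1·(-49) = 83, t = -43 − 1·62 = -105  (check: 482·83 + 381·(-105) = 1)
The row with r = 1 (the gcd) gives the Bezout coefficients s = 83, t = -105.
Result: 482 · (83) + 381 · (-105) = 1.

gcd(482, 381) = 1; s = 83, t = -105 (check: 482·83 + 381·(-105) = 1).


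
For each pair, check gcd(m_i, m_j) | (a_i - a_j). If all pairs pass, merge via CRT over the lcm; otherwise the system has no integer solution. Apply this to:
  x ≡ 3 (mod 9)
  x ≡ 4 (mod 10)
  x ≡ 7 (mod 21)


Moduli 9, 10, 21 are not pairwise coprime, so CRT works modulo lcm(m_i) when all pairwise compatibility conditions hold.
Pairwise compatibility: gcd(m_i, m_j) must divide a_i - a_j for every pair.
Merge one congruence at a time:
  Start: x ≡ 3 (mod 9).
  Combine with x ≡ 4 (mod 10): gcd(9, 10) = 1; 4 - 3 = 1, which IS divisible by 1, so compatible.
    Write x = 3 + 9·t and substitute into x ≡ 4 (mod 10): 9·t ≡ 4 − 3 = 1 (mod 10).
    The inverse of 9 mod 10 is 9 (since 9·9 = 81 = 8·10 + 1), so t ≡ 9·1 = 9 ≡ 9 (mod 10).
    Then x = 3 + 9·9 = 84, valid modulo lcm(9, 10) = 90: x ≡ 84 (mod 90).
  Combine with x ≡ 7 (mod 21): gcd(90, 21) = 3, and 7 - 84 = -77 is NOT divisible by 3.
    ⇒ system is inconsistent (no integer solution).

No solution (the system is inconsistent).


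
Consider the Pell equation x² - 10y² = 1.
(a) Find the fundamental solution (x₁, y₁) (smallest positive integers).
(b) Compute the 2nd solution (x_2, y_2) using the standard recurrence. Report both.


Step 1: Find the fundamental solution (x₁, y₁) of x² - 10y² = 1.
  Expand √10 as a continued fraction. a₀ = ⌊√10⌋ = 3; iterate m_{k+1} = d_k·a_k − m_k, d_{k+1} = (10 − m_{k+1}²)/d_k, a_{k+1} = ⌊(a₀ + m_{k+1})/d_{k+1}⌋ (starting m₀ = 0, d₀ = 1), with convergents p_k = a_k·p_{k-1} + p_{k-2}, q_k = a_k·q_{k-1} + q_{k-2} (p₋₁ = 1, q₋₁ = 0):
  k = 0: a₀ = 3; p₀/q₀ = 3/1; p₀² − 10·q₀² = 9 − 10 = -1.
  k = 1: m = 3, d = 1, a = ⌊(3 + 3)/1⌋ = 6; p/q = (6·3 + 1)/(6·1 + 0) = 19/6; p² − 10·q² = 361 − 360 = 1.
  The first convergent with p² − 10·q² = 1 gives the fundamental solution (x₁, y₁) = (19, 6).
Step 2: Apply the recurrence (x_{n+1}, y_{n+1}) = (x₁x_n + 10y₁y_n, x₁y_n + y₁x_n) repeatedly.
  From (x_1, y_1) = (19, 6): x_2 = 19·19 + 10·6·6 = 721; y_2 = 19·6 + 6·19 = 228.
Step 3: Verify x_2² - 10·y_2² = 519841 - 519840 = 1 (should be 1). ✓

(x_1, y_1) = (19, 6); (x_2, y_2) = (721, 228).


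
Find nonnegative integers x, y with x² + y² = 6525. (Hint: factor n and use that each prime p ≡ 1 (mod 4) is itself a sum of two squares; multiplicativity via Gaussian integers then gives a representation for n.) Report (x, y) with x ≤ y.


Step 1: Factor n = 6525 = 3^2 · 5^2 · 29.
Step 2: Check the mod-4 condition on each prime factor: 3 ≡ 3 (mod 4), exponent 2 (must be even); 5 ≡ 1 (mod 4), exponent 2; 29 ≡ 1 (mod 4), exponent 1.
All primes ≡ 3 (mod 4) appear to even exponent (or don't appear), so by the two-squares theorem n IS expressible as a sum of two squares.
Step 3: Build a representation. Group n = k² · m with k = 3 and m = 5 · 5 · 29 = 725 (a product of primes ≡ 1 (mod 4)); a representation of m scales to one of n via (k·x)² + (k·y)² = k²(x² + y²). Each prime p ≡ 1 (mod 4) is itself a sum of two squares; find a² by testing p − a² for a perfect square:
  5: 5 − 1² = 4 = 2² ⇒ 5 = 1² + 2².
  29: 29 − 1² = 28, 29 − 2² = 25 = 5² ⇒ 29 = 2² + 5².
  Combine using the Brahmagupta–Fibonacci identity (a² + b²)(c² + d²) = (ac − bd)² + (ad + bc)² = (ac + bd)² + (ad − bc)²:
  5 · 5 = 25: from (1² + 2²)(1² + 2²), take (1·1 − 2·2, 1·2 + 2·1) = (1 − 4, 2 + 2) = (-3, 4); dropping signs (only squares matter) gives (3, 4); check 3² + 4² = 9 + 16 = 25 ✓.
  25 · 29 = 725: from (3² + 4²)(2² + 5²), take (3·2 − 4·5, 3·5 + 4·2) = (6 − 20, 15 + 8) = (-14, 23); dropping signs (only squares matter) gives (14, 23); check 14² + 23² = 196 + 529 = 725 ✓.
  Scale by k = 3: (3·14, 3·23) = (42, 69).
Step 4: Order so x ≤ y and verify: 42² + 69² = 1764 + 4761 = 6525 = n. ✓

n = 6525 = 42² + 69² (one valid representation with x ≤ y).


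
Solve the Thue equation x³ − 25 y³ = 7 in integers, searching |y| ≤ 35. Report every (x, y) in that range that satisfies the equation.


The equation is x³ - 25y³ = 7. For fixed y, x³ = 25·y³ + 7, so a solution requires the RHS to be a perfect cube.
Strategy: iterate y from -35 to 35, compute RHS = 25·y³ + 7, and check whether it is a (positive or negative) perfect cube.
Check small values of y:
  y = 0: RHS = 7 is not a perfect cube.
  y = 1: RHS = 32 is not a perfect cube.
  y = -1: RHS = -18 is not a perfect cube.
  y = 2: RHS = 207 is not a perfect cube.
  y = -2: RHS = -193 is not a perfect cube.
  y = 3: RHS = 682 is not a perfect cube.
  y = -3: RHS = -668 is not a perfect cube.
Continuing the search up to |y| = 35 finds no solutions either.
No (x, y) in the scanned range satisfies the equation.

No integer solutions with |y| ≤ 35.


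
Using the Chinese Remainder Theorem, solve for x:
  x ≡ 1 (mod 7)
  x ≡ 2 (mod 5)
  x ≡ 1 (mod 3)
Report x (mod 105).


Moduli 7, 5, 3 are pairwise coprime; by CRT there is a unique solution modulo M = 7 · 5 · 3 = 105.
Solve pairwise, accumulating the modulus:
  Start with x ≡ 1 (mod 7).
  Combine with x ≡ 2 (mod 5): since gcd(7, 5) = 1, we get a unique residue mod 35.
    Write x = 1 + 7·t and substitute into x ≡ 2 (mod 5): 7·t ≡ 2 − 1 = 1 (mod 5).
    Reduce coefficients mod 5: 2·t ≡ 1 (mod 5).
    The inverse of 2 mod 5 is 3 (since 2·3 = 6 = 1·5 + 1), so t ≡ 3·1 = 3 ≡ 3 (mod 5).
    Then x = 1 + 7·3 = 22, valid modulo lcm(7, 5) = 35: x ≡ 22 (mod 35).
  Combine with x ≡ 1 (mod 3): since gcd(35, 3) = 1, we get a unique residue mod 105.
    Write x = 22 + 35·t and substitute into x ≡ 1 (mod 3): 35·t ≡ 1 − 22 = -21 (mod 3).
    Reduce coefficients mod 3: 2·t ≡ 0 (mod 3).
    The inverse of 2 mod 3 is 2 (since 2·2 = 4 = 1·3 + 1), so t ≡ 2·0 = 0 ≡ 0 (mod 3).
    Then x = 22 + 35·0 = 22, valid modulo lcm(35, 3) = 105: x ≡ 22 (mod 105).
Verify: 22 mod 7 = 1 ✓, 22 mod 5 = 2 ✓, 22 mod 3 = 1 ✓.

x ≡ 22 (mod 105).


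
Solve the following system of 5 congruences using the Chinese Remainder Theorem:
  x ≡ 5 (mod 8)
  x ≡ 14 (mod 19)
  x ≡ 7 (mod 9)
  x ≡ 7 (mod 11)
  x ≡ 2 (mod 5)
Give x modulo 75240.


Product of moduli M = 8 · 19 · 9 · 11 · 5 = 75240.
Merge one congruence at a time:
  Start: x ≡ 5 (mod 8).
  Combine with x ≡ 14 (mod 19); new modulus lcm = 152.
    Write x = 5 + 8·t and substitute into x ≡ 14 (mod 19): 8·t ≡ 14 − 5 = 9 (mod 19).
    The inverse of 8 mod 19 is 12 (since 8·12 = 96 = 5·19 + 1), so t ≡ 12·9 = 108 ≡ 13 (mod 19).
    Then x = 5 + 8·13 = 109, valid modulo lcm(8, 19) = 152: x ≡ 109 (mod 152).
  Combine with x ≡ 7 (mod 9); new modulus lcm = 1368.
    Write x = 109 + 152·t and substitute into x ≡ 7 (mod 9): 152·t ≡ 7 − 109 = -102 (mod 9).
    Reduce coefficients mod 9: 8·t ≡ 6 (mod 9).
    The inverse of 8 mod 9 is 8 (since 8·8 = 64 = 7·9 + 1), so t ≡ 8·6 = 48 ≡ 3 (mod 9).
    Then x = 109 + 152·3 = 565, valid modulo lcm(152, 9) = 1368: x ≡ 565 (mod 1368).
  Combine with x ≡ 7 (mod 11); new modulus lcm = 15048.
    Write x = 565 + 1368·t and substitute into x ≡ 7 (mod 11): 1368·t ≡ 7 − 565 = -558 (mod 11).
    Reduce coefficients mod 11: 4·t ≡ 3 (mod 11).
    The inverse of 4 mod 11 is 3 (since 4·3 = 12 = 1·11 + 1), so t ≡ 3·3 = 9 ≡ 9 (mod 11).
    Then x = 565 + 1368·9 = 12877, valid modulo lcm(1368, 11) = 15048: x ≡ 12877 (mod 15048).
  Combine with x ≡ 2 (mod 5); new modulus lcm = 75240.
    Write x = 12877 + 15048·t and substitute into x ≡ 2 (mod 5): 15048·t ≡ 2 − 12877 = -12875 (mod 5).
    Reduce coefficients mod 5: 3·t ≡ 0 (mod 5).
    The inverse of 3 mod 5 is 2 (since 3·2 = 6 = 1·5 + 1), so t ≡ 2·0 = 0 ≡ 0 (mod 5).
    Then x = 12877 + 15048·0 = 12877, valid modulo lcm(15048, 5) = 75240: x ≡ 12877 (mod 75240).
Verify against each original: 12877 mod 8 = 5, 12877 mod 19 = 14, 12877 mod 9 = 7, 12877 mod 11 = 7, 12877 mod 5 = 2.

x ≡ 12877 (mod 75240).


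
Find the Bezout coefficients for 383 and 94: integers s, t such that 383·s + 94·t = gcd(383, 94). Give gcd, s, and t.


Euclidean algorithm on (383, 94) — divide until remainder is 0:
  383 = 4 · 94 + 7
  94 = 13 · 7 + 3
  7 = 2 · 3 + 1
  3 = 3 · 1 + 0
gcd(383, 94) = 1.
Track Bezout coefficients alongside the remainders: start with r₀ = 383 = a·1 + b·0 (s = 1, t = 0) and r₁ = 94 = a·0 + b·1 (s = 0, t = 1); each new remainder r_{k+1} = r_{k-1} − q_k·r_k inherits s_{k+1} = s_{k-1} − q_k·s_k, t_{k+1} = t_{k-1} − q_k·t_k, so r_k = a·s_k + b·t_k at every step:
  q = 4: r = 7, s = 1 − 4·0 = 1, t = 0 − 4·1 = -4  (check: 383·1 + 94·(-4) = 7)
  q = 13: r = 3, s = 0 − 13·1 = -13, t = 1 − 13·(-4) = 53  (check: 383·(-13) + 94·53 = 3)
  q = 2: r = 1, s = 1 − 2·(-13) = 27, t = -4 − 2·53 = -110  (check: 383·27 + 94·(-110) = 1)
The row with r = 1 (the gcd) gives the Bezout coefficients s = 27, t = -110.
Result: 383 · (27) + 94 · (-110) = 1.

gcd(383, 94) = 1; s = 27, t = -110 (check: 383·27 + 94·(-110) = 1).


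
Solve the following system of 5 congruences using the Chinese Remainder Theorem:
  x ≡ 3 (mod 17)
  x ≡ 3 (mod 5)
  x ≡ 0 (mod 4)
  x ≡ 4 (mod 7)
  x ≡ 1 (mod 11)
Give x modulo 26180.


Product of moduli M = 17 · 5 · 4 · 7 · 11 = 26180.
Merge one congruence at a time:
  Start: x ≡ 3 (mod 17).
  Combine with x ≡ 3 (mod 5); new modulus lcm = 85.
    Write x = 3 + 17·t and substitute into x ≡ 3 (mod 5): 17·t ≡ 3 − 3 = 0 (mod 5).
    Reduce coefficients mod 5: 2·t ≡ 0 (mod 5).
    The inverse of 2 mod 5 is 3 (since 2·3 = 6 = 1·5 + 1), so t ≡ 3·0 = 0 ≡ 0 (mod 5).
    Then x = 3 + 17·0 = 3, valid modulo lcm(17, 5) = 85: x ≡ 3 (mod 85).
  Combine with x ≡ 0 (mod 4); new modulus lcm = 340.
    Write x = 3 + 85·t and substitute into x ≡ 0 (mod 4): 85·t ≡ 0 − 3 = -3 (mod 4).
    Reduce coefficients mod 4: 1·t ≡ 1 (mod 4).
    So t ≡ 1 (mod 4).
    Then x = 3 + 85·1 = 88, valid modulo lcm(85, 4) = 340: x ≡ 88 (mod 340).
  Combine with x ≡ 4 (mod 7); new modulus lcm = 2380.
    Write x = 88 + 340·t and substitute into x ≡ 4 (mod 7): 340·t ≡ 4 − 88 = -84 (mod 7).
    Reduce coefficients mod 7: 4·t ≡ 0 (mod 7).
    The inverse of 4 mod 7 is 2 (since 4·2 = 8 = 1·7 + 1), so t ≡ 2·0 = 0 ≡ 0 (mod 7).
    Then x = 88 + 340·0 = 88, valid modulo lcm(340, 7) = 2380: x ≡ 88 (mod 2380).
  Combine with x ≡ 1 (mod 11); new modulus lcm = 26180.
    Write x = 88 + 2380·t and substitute into x ≡ 1 (mod 11): 2380·t ≡ 1 − 88 = -87 (mod 11).
    Reduce coefficients mod 11: 4·t ≡ 1 (mod 11).
    The inverse of 4 mod 11 is 3 (since 4·3 = 12 = 1·11 + 1), so t ≡ 3·1 = 3 ≡ 3 (mod 11).
    Then x = 88 + 2380·3 = 7228, valid modulo lcm(2380, 11) = 26180: x ≡ 7228 (mod 26180).
Verify against each original: 7228 mod 17 = 3, 7228 mod 5 = 3, 7228 mod 4 = 0, 7228 mod 7 = 4, 7228 mod 11 = 1.

x ≡ 7228 (mod 26180).


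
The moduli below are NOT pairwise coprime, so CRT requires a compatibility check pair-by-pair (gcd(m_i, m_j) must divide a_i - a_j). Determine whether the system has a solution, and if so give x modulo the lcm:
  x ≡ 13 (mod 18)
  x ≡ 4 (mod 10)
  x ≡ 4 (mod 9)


Moduli 18, 10, 9 are not pairwise coprime, so CRT works modulo lcm(m_i) when all pairwise compatibility conditions hold.
Pairwise compatibility: gcd(m_i, m_j) must divide a_i - a_j for every pair.
Merge one congruence at a time:
  Start: x ≡ 13 (mod 18).
  Combine with x ≡ 4 (mod 10): gcd(18, 10) = 2, and 4 - 13 = -9 is NOT divisible by 2.
    ⇒ system is inconsistent (no integer solution).

No solution (the system is inconsistent).


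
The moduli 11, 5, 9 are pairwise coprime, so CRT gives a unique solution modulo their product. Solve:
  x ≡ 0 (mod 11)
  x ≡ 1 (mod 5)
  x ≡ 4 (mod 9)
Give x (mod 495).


Moduli 11, 5, 9 are pairwise coprime; by CRT there is a unique solution modulo M = 11 · 5 · 9 = 495.
Solve pairwise, accumulating the modulus:
  Start with x ≡ 0 (mod 11).
  Combine with x ≡ 1 (mod 5): since gcd(11, 5) = 1, we get a unique residue mod 55.
    Write x = 0 + 11·t and substitute into x ≡ 1 (mod 5): 11·t ≡ 1 − 0 = 1 (mod 5).
    Reduce coefficients mod 5: 1·t ≡ 1 (mod 5).
    So t ≡ 1 (mod 5).
    Then x = 0 + 11·1 = 11, valid modulo lcm(11, 5) = 55: x ≡ 11 (mod 55).
  Combine with x ≡ 4 (mod 9): since gcd(55, 9) = 1, we get a unique residue mod 495.
    Write x = 11 + 55·t and substitute into x ≡ 4 (mod 9): 55·t ≡ 4 − 11 = -7 (mod 9).
    Reduce coefficients mod 9: 1·t ≡ 2 (mod 9).
    So t ≡ 2 (mod 9).
    Then x = 11 + 55·2 = 121, valid modulo lcm(55, 9) = 495: x ≡ 121 (mod 495).
Verify: 121 mod 11 = 0 ✓, 121 mod 5 = 1 ✓, 121 mod 9 = 4 ✓.

x ≡ 121 (mod 495).


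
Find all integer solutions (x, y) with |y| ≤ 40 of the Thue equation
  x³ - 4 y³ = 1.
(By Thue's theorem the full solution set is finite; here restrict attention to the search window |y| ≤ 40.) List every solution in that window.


The equation is x³ - 4y³ = 1. For fixed y, x³ = 4·y³ + 1, so a solution requires the RHS to be a perfect cube.
Strategy: iterate y from -40 to 40, compute RHS = 4·y³ + 1, and check whether it is a (positive or negative) perfect cube.
Check small values of y:
  y = 0: RHS = 1 = (1)³ ⇒ x = 1 works.
  y = 1: RHS = 5 is not a perfect cube.
  y = -1: RHS = -3 is not a perfect cube.
  y = 2: RHS = 33 is not a perfect cube.
  y = -2: RHS = -31 is not a perfect cube.
  y = 3: RHS = 109 is not a perfect cube.
  y = -3: RHS = -107 is not a perfect cube.
Continuing the search up to |y| = 40 finds no further solutions beyond those listed.
Collected solutions: (1, 0).

Solutions (with |y| ≤ 40): (1, 0).


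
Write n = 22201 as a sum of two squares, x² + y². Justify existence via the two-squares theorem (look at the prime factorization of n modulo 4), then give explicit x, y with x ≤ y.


Step 1: Factor n = 22201 = 149^2.
Step 2: Check the mod-4 condition on each prime factor: 149 ≡ 1 (mod 4), exponent 2.
All primes ≡ 3 (mod 4) appear to even exponent (or don't appear), so by the two-squares theorem n IS expressible as a sum of two squares.
Step 3: Build a representation. Here n = 149 · 149 is a product of primes ≡ 1 (mod 4). Each prime p ≡ 1 (mod 4) is itself a sum of two squares; find a² by testing p − a² for a perfect square:
  149: 149 − 1² = 148, 149 − 2² = 145, 149 − 3² = 140, 149 − 4² = 133, 149 − 5² = 124, 149 − 6² = 113, 149 − 7² = 100 = 10² ⇒ 149 = 7² + 10².
  Combine using the Brahmagupta–Fibonacci identity (a² + b²)(c² + d²) = (ac − bd)² + (ad + bc)² = (ac + bd)² + (ad − bc)²:
  149 · 149 = 22201: from (7² + 10²)(7² + 10²), take (7·7 − 10·10, 7·10 + 10·7) = (49 − 100, 70 + 70) = (-51, 140); dropping signs (only squares matter) gives (51, 140); check 51² + 140² = 2601 + 19600 = 22201 ✓.
Step 4: Order so x ≤ y and verify: 51² + 140² = 2601 + 19600 = 22201 = n. ✓

n = 22201 = 51² + 140² (one valid representation with x ≤ y).


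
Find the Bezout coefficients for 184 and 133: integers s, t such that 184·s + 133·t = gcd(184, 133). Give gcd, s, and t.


Euclidean algorithm on (184, 133) — divide until remainder is 0:
  184 = 1 · 133 + 51
  133 = 2 · 51 + 31
  51 = 1 · 31 + 20
  31 = 1 · 20 + 11
  20 = 1 · 11 + 9
  11 = 1 · 9 + 2
  9 = 4 · 2 + 1
  2 = 2 · 1 + 0
gcd(184, 133) = 1.
Track Bezout coefficients alongside the remainders: start with r₀ = 184 = a·1 + b·0 (s = 1, t = 0) and r₁ = 133 = a·0 + b·1 (s = 0, t = 1); each new remainder r_{k+1} = r_{k-1} − q_k·r_k inherits s_{k+1} = s_{k-1} − q_k·s_k, t_{k+1} = t_{k-1} − q_k·t_k, so r_k = a·s_k + b·t_k at every step:
  q = 1: r = 51, s = 1 − 1·0 = 1, t = 0 − 1·1 = -1  (check: 184·1 + 133·(-1) = 51)
  q = 2: r = 31, s = 0 − 2·1 = -2, t = 1 − 2·(-1) = 3  (check: 184·(-2) + 133·3 = 31)
  q = 1: r = 20, s = 1 − 1·(-2) = 3, t = -1 − 1·3 = -4  (check: 184·3 + 133·(-4) = 20)
  q = 1: r = 11, s = -2 − 1·3 = -5, t = 3 − 1·(-4) = 7  (check: 184·(-5) + 133·7 = 11)
  q = 1: r = 9, s = 3 − 1·(-5) = 8, t = -4 − 1·7 = -11  (check: 184·8 + 133·(-11) = 9)
  q = 1: r = 2, s = -5 − 1·8 = -13, t = 7 − 1·(-11) = 18  (check: 184·(-13) + 133·18 = 2)
  q = 4: r = 1, s = 8 − 4·(-13) = 60, t = -11 − 4·18 = -83  (check: 184·60 + 133·(-83) = 1)
The row with r = 1 (the gcd) gives the Bezout coefficients s = 60, t = -83.
Result: 184 · (60) + 133 · (-83) = 1.

gcd(184, 133) = 1; s = 60, t = -83 (check: 184·60 + 133·(-83) = 1).


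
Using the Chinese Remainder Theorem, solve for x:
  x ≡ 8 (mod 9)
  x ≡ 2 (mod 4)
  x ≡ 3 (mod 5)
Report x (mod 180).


Moduli 9, 4, 5 are pairwise coprime; by CRT there is a unique solution modulo M = 9 · 4 · 5 = 180.
Solve pairwise, accumulating the modulus:
  Start with x ≡ 8 (mod 9).
  Combine with x ≡ 2 (mod 4): since gcd(9, 4) = 1, we get a unique residue mod 36.
    Write x = 8 + 9·t and substitute into x ≡ 2 (mod 4): 9·t ≡ 2 − 8 = -6 (mod 4).
    Reduce coefficients mod 4: 1·t ≡ 2 (mod 4).
    So t ≡ 2 (mod 4).
    Then x = 8 + 9·2 = 26, valid modulo lcm(9, 4) = 36: x ≡ 26 (mod 36).
  Combine with x ≡ 3 (mod 5): since gcd(36, 5) = 1, we get a unique residue mod 180.
    Write x = 26 + 36·t and substitute into x ≡ 3 (mod 5): 36·t ≡ 3 − 26 = -23 (mod 5).
    Reduce coefficients mod 5: 1·t ≡ 2 (mod 5).
    So t ≡ 2 (mod 5).
    Then x = 26 + 36·2 = 98, valid modulo lcm(36, 5) = 180: x ≡ 98 (mod 180).
Verify: 98 mod 9 = 8 ✓, 98 mod 4 = 2 ✓, 98 mod 5 = 3 ✓.

x ≡ 98 (mod 180).


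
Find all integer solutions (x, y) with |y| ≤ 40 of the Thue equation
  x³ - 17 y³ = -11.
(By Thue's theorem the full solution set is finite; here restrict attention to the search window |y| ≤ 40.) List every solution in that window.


The equation is x³ - 17y³ = -11. For fixed y, x³ = 17·y³ − 11, so a solution requires the RHS to be a perfect cube.
Strategy: iterate y from -40 to 40, compute RHS = 17·y³ − 11, and check whether it is a (positive or negative) perfect cube.
Check small values of y:
  y = 0: RHS = -11 is not a perfect cube.
  y = 1: RHS = 6 is not a perfect cube.
  y = -1: RHS = -28 is not a perfect cube.
  y = 2: RHS = 125 = (5)³ ⇒ x = 5 works.
  y = -2: RHS = -147 is not a perfect cube.
  y = 3: RHS = 448 is not a perfect cube.
  y = -3: RHS = -470 is not a perfect cube.
Continuing the search up to |y| = 40 finds no further solutions beyond those listed.
Collected solutions: (5, 2).

Solutions (with |y| ≤ 40): (5, 2).


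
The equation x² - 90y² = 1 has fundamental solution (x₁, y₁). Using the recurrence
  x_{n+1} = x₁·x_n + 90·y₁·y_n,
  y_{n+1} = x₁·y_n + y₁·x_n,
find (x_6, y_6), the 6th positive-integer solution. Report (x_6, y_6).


Step 1: Find the fundamental solution (x₁, y₁) of x² - 90y² = 1.
  Expand √90 as a continued fraction. a₀ = ⌊√90⌋ = 9; iterate m_{k+1} = d_k·a_k − m_k, d_{k+1} = (90 − m_{k+1}²)/d_k, a_{k+1} = ⌊(a₀ + m_{k+1})/d_{k+1}⌋ (starting m₀ = 0, d₀ = 1), with convergents p_k = a_k·p_{k-1} + p_{k-2}, q_k = a_k·q_{k-1} + q_{k-2} (p₋₁ = 1, q₋₁ = 0):
  k = 0: a₀ = 9; p₀/q₀ = 9/1; p₀² − 90·q₀² = 81 − 90 = -9.
  k = 1: m = 9, d = 9, a = ⌊(9 + 9)/9⌋ = 2; p/q = (2·9 + 1)/(2·1 + 0) = 19/2; p² − 90·q² = 361 − 360 = 1.
  The first convergent with p² − 90·q² = 1 gives the fundamental solution (x₁, y₁) = (19, 2).
Step 2: Apply the recurrence (x_{n+1}, y_{n+1}) = (x₁x_n + 90y₁y_n, x₁y_n + y₁x_n) repeatedly.
  From (x_1, y_1) = (19, 2): x_2 = 19·19 + 90·2·2 = 721; y_2 = 19·2 + 2·19 = 76.
  From (x_2, y_2) = (721, 76): x_3 = 19·721 + 90·2·76 = 27379; y_3 = 19·76 + 2·721 = 2886.
  From (x_3, y_3) = (27379, 2886): x_4 = 19·27379 + 90·2·2886 = 1039681; y_4 = 19·2886 + 2·27379 = 109592.
  From (x_4, y_4) = (1039681, 109592): x_5 = 19·1039681 + 90·2·109592 = 39480499; y_5 = 19·109592 + 2·1039681 = 4161610.
  From (x_5, y_5) = (39480499, 4161610): x_6 = 19·39480499 + 90·2·4161610 = 1499219281; y_6 = 19·4161610 + 2·39480499 = 158031588.
Step 3: Verify x_6² - 90·y_6² = 2247658452522156961 - 2247658452522156960 = 1 (should be 1). ✓

(x_1, y_1) = (19, 2); (x_6, y_6) = (1499219281, 158031588).


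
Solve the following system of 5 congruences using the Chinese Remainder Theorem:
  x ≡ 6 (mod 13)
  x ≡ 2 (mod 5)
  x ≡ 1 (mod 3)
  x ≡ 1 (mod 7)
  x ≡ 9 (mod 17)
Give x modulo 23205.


Product of moduli M = 13 · 5 · 3 · 7 · 17 = 23205.
Merge one congruence at a time:
  Start: x ≡ 6 (mod 13).
  Combine with x ≡ 2 (mod 5); new modulus lcm = 65.
    Write x = 6 + 13·t and substitute into x ≡ 2 (mod 5): 13·t ≡ 2 − 6 = -4 (mod 5).
    Reduce coefficients mod 5: 3·t ≡ 1 (mod 5).
    The inverse of 3 mod 5 is 2 (since 3·2 = 6 = 1·5 + 1), so t ≡ 2·1 = 2 ≡ 2 (mod 5).
    Then x = 6 + 13·2 = 32, valid modulo lcm(13, 5) = 65: x ≡ 32 (mod 65).
  Combine with x ≡ 1 (mod 3); new modulus lcm = 195.
    Write x = 32 + 65·t and substitute into x ≡ 1 (mod 3): 65·t ≡ 1 − 32 = -31 (mod 3).
    Reduce coefficients mod 3: 2·t ≡ 2 (mod 3).
    The inverse of 2 mod 3 is 2 (since 2·2 = 4 = 1·3 + 1), so t ≡ 2·2 = 4 ≡ 1 (mod 3).
    Then x = 32 + 65·1 = 97, valid modulo lcm(65, 3) = 195: x ≡ 97 (mod 195).
  Combine with x ≡ 1 (mod 7); new modulus lcm = 1365.
    Write x = 97 + 195·t and substitute into x ≡ 1 (mod 7): 195·t ≡ 1 − 97 = -96 (mod 7).
    Reduce coefficients mod 7: 6·t ≡ 2 (mod 7).
    The inverse of 6 mod 7 is 6 (since 6·6 = 36 = 5·7 + 1), so t ≡ 6·2 = 12 ≡ 5 (mod 7).
    Then x = 97 + 195·5 = 1072, valid modulo lcm(195, 7) = 1365: x ≡ 1072 (mod 1365).
  Combine with x ≡ 9 (mod 17); new modulus lcm = 23205.
    Write x = 1072 + 1365·t and substitute into x ≡ 9 (mod 17): 1365·t ≡ 9 − 1072 = -1063 (mod 17).
    Reduce coefficients mod 17: 5·t ≡ 8 (mod 17).
    The inverse of 5 mod 17 is 7 (since 5·7 = 35 = 2·17 + 1), so t ≡ 7·8 = 56 ≡ 5 (mod 17).
    Then x = 1072 + 1365·5 = 7897, valid modulo lcm(1365, 17) = 23205: x ≡ 7897 (mod 23205).
Verify against each original: 7897 mod 13 = 6, 7897 mod 5 = 2, 7897 mod 3 = 1, 7897 mod 7 = 1, 7897 mod 17 = 9.

x ≡ 7897 (mod 23205).


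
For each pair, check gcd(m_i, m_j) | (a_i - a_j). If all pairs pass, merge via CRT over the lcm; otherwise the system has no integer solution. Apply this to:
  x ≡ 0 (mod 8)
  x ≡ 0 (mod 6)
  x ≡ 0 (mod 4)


Moduli 8, 6, 4 are not pairwise coprime, so CRT works modulo lcm(m_i) when all pairwise compatibility conditions hold.
Pairwise compatibility: gcd(m_i, m_j) must divide a_i - a_j for every pair.
Merge one congruence at a time:
  Start: x ≡ 0 (mod 8).
  Combine with x ≡ 0 (mod 6): gcd(8, 6) = 2; 0 - 0 = 0, which IS divisible by 2, so compatible.
    Write x = 0 + 8·t and substitute into x ≡ 0 (mod 6): 8·t ≡ 0 − 0 = 0 (mod 6).
    Divide the congruence (and modulus) by g = 2: 4·t ≡ 0 (mod 3).
    Reduce coefficients mod 3: 1·t ≡ 0 (mod 3).
    So t ≡ 0 (mod 3).
    Then x = 0 + 8·0 = 0, valid modulo lcm(8, 6) = 24: x ≡ 0 (mod 24).
  Combine with x ≡ 0 (mod 4): gcd(24, 4) = 4; 0 - 0 = 0, which IS divisible by 4, so compatible.
    Write x = 0 + 24·t and substitute into x ≡ 0 (mod 4): 24·t ≡ 0 − 0 = 0 (mod 4).
    Divide the congruence (and modulus) by g = 4: 6·t ≡ 0 (mod 1).
    Modulo 1 every t works; take t = 0.
    Then x = 0 + 24·0 = 0, valid modulo lcm(24, 4) = 24: x ≡ 0 (mod 24).
Verify: 0 mod 8 = 0, 0 mod 6 = 0, 0 mod 4 = 0.

x ≡ 0 (mod 24).


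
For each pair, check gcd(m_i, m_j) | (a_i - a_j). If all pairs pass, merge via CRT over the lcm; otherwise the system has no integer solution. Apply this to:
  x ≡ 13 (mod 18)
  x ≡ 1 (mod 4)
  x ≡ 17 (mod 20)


Moduli 18, 4, 20 are not pairwise coprime, so CRT works modulo lcm(m_i) when all pairwise compatibility conditions hold.
Pairwise compatibility: gcd(m_i, m_j) must divide a_i - a_j for every pair.
Merge one congruence at a time:
  Start: x ≡ 13 (mod 18).
  Combine with x ≡ 1 (mod 4): gcd(18, 4) = 2; 1 - 13 = -12, which IS divisible by 2, so compatible.
    Write x = 13 + 18·t and substitute into x ≡ 1 (mod 4): 18·t ≡ 1 − 13 = -12 (mod 4).
    Divide the congruence (and modulus) by g = 2: 9·t ≡ -6 (mod 2).
    Reduce coefficients mod 2: 1·t ≡ 0 (mod 2).
    So t ≡ 0 (mod 2).
    Then x = 13 + 18·0 = 13, valid modulo lcm(18, 4) = 36: x ≡ 13 (mod 36).
  Combine with x ≡ 17 (mod 20): gcd(36, 20) = 4; 17 - 13 = 4, which IS divisible by 4, so compatible.
    Write x = 13 + 36·t and substitute into x ≡ 17 (mod 20): 36·t ≡ 17 − 13 = 4 (mod 20).
    Divide the congruence (and modulus) by g = 4: 9·t ≡ 1 (mod 5).
    Reduce coefficients mod 5: 4·t ≡ 1 (mod 5).
    The inverse of 4 mod 5 is 4 (since 4·4 = 16 = 3·5 + 1), so t ≡ 4·1 = 4 ≡ 4 (mod 5).
    Then x = 13 + 36·4 = 157, valid modulo lcm(36, 20) = 180: x ≡ 157 (mod 180).
Verify: 157 mod 18 = 13, 157 mod 4 = 1, 157 mod 20 = 17.

x ≡ 157 (mod 180).


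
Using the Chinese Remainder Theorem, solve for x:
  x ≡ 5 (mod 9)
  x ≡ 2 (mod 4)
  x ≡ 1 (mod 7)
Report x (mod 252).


Moduli 9, 4, 7 are pairwise coprime; by CRT there is a unique solution modulo M = 9 · 4 · 7 = 252.
Solve pairwise, accumulating the modulus:
  Start with x ≡ 5 (mod 9).
  Combine with x ≡ 2 (mod 4): since gcd(9, 4) = 1, we get a unique residue mod 36.
    Write x = 5 + 9·t and substitute into x ≡ 2 (mod 4): 9·t ≡ 2 − 5 = -3 (mod 4).
    Reduce coefficients mod 4: 1·t ≡ 1 (mod 4).
    So t ≡ 1 (mod 4).
    Then x = 5 + 9·1 = 14, valid modulo lcm(9, 4) = 36: x ≡ 14 (mod 36).
  Combine with x ≡ 1 (mod 7): since gcd(36, 7) = 1, we get a unique residue mod 252.
    Write x = 14 + 36·t and substitute into x ≡ 1 (mod 7): 36·t ≡ 1 − 14 = -13 (mod 7).
    Reduce coefficients mod 7: 1·t ≡ 1 (mod 7).
    So t ≡ 1 (mod 7).
    Then x = 14 + 36·1 = 50, valid modulo lcm(36, 7) = 252: x ≡ 50 (mod 252).
Verify: 50 mod 9 = 5 ✓, 50 mod 4 = 2 ✓, 50 mod 7 = 1 ✓.

x ≡ 50 (mod 252).


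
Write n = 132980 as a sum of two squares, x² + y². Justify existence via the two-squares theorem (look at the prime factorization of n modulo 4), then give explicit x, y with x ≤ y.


Step 1: Factor n = 132980 = 2^2 · 5 · 61 · 109.
Step 2: Check the mod-4 condition on each prime factor: 2 = 2 (special); 5 ≡ 1 (mod 4), exponent 1; 61 ≡ 1 (mod 4), exponent 1; 109 ≡ 1 (mod 4), exponent 1.
All primes ≡ 3 (mod 4) appear to even exponent (or don't appear), so by the two-squares theorem n IS expressible as a sum of two squares.
Step 3: Build a representation. Group n = k² · m with k = 2 and m = 5 · 61 · 109 = 33245 (a product of primes ≡ 1 (mod 4)); a representation of m scales to one of n via (k·x)² + (k·y)² = k²(x² + y²). Each prime p ≡ 1 (mod 4) is itself a sum of two squares; find a² by testing p − a² for a perfect square:
  5: 5 − 1² = 4 = 2² ⇒ 5 = 1² + 2².
  61: 61 − 1² = 60, 61 − 2² = 57, 61 − 3² = 52, 61 − 4² = 45, 61 − 5² = 36 = 6² ⇒ 61 = 5² + 6².
  109: 109 − 1² = 108, 109 − 2² = 105, 109 − 3² = 100 = 10² ⇒ 109 = 3² + 10².
  Combine using the Brahmagupta–Fibonacci identity (a² + b²)(c² + d²) = (ac − bd)² + (ad + bc)² = (ac + bd)² + (ad − bc)²:
  5 · 61 = 305: from (1² + 2²)(5² + 6²), take (1·5 − 2·6, 1·6 + 2·5) = (5 − 12, 6 + 10) = (-7, 16); dropping signs (only squares matter) gives (7, 16); check 7² + 16² = 49 + 256 = 305 ✓.
  305 · 109 = 33245: from (7² + 16²)(3² + 10²), take (7·3 − 16·10, 7·10 + 16·3) = (21 − 160, 70 + 48) = (-139, 118); dropping signs (only squares matter) gives (139, 118); check 139² + 118² = 19321 + 13924 = 33245 ✓.
  Scale by k = 2: (2·139, 2·118) = (278, 236).
Step 4: Order so x ≤ y and verify: 236² + 278² = 55696 + 77284 = 132980 = n. ✓

n = 132980 = 236² + 278² (one valid representation with x ≤ y).


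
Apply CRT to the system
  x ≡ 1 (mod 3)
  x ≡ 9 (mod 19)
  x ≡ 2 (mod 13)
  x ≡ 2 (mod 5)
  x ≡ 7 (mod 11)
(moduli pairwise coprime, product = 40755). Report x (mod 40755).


Product of moduli M = 3 · 19 · 13 · 5 · 11 = 40755.
Merge one congruence at a time:
  Start: x ≡ 1 (mod 3).
  Combine with x ≡ 9 (mod 19); new modulus lcm = 57.
    Write x = 1 + 3·t and substitute into x ≡ 9 (mod 19): 3·t ≡ 9 − 1 = 8 (mod 19).
    The inverse of 3 mod 19 is 13 (since 3·13 = 39 = 2·19 + 1), so t ≡ 13·8 = 104 ≡ 9 (mod 19).
    Then x = 1 + 3·9 = 28, valid modulo lcm(3, 19) = 57: x ≡ 28 (mod 57).
  Combine with x ≡ 2 (mod 13); new modulus lcm = 741.
    Write x = 28 + 57·t and substitute into x ≡ 2 (mod 13): 57·t ≡ 2 − 28 = -26 (mod 13).
    Reduce coefficients mod 13: 5·t ≡ 0 (mod 13).
    The inverse of 5 mod 13 is 8 (since 5·8 = 40 = 3·13 + 1), so t ≡ 8·0 = 0 ≡ 0 (mod 13).
    Then x = 28 + 57·0 = 28, valid modulo lcm(57, 13) = 741: x ≡ 28 (mod 741).
  Combine with x ≡ 2 (mod 5); new modulus lcm = 3705.
    Write x = 28 + 741·t and substitute into x ≡ 2 (mod 5): 741·t ≡ 2 − 28 = -26 (mod 5).
    Reduce coefficients mod 5: 1·t ≡ 4 (mod 5).
    So t ≡ 4 (mod 5).
    Then x = 28 + 741·4 = 2992, valid modulo lcm(741, 5) = 3705: x ≡ 2992 (mod 3705).
  Combine with x ≡ 7 (mod 11); new modulus lcm = 40755.
    Write x = 2992 + 3705·t and substitute into x ≡ 7 (mod 11): 3705·t ≡ 7 − 2992 = -2985 (mod 11).
    Reduce coefficients mod 11: 9·t ≡ 7 (mod 11).
    The inverse of 9 mod 11 is 5 (since 9·5 = 45 = 4·11 + 1), so t ≡ 5·7 = 35 ≡ 2 (mod 11).
    Then x = 2992 + 3705·2 = 10402, valid modulo lcm(3705, 11) = 40755: x ≡ 10402 (mod 40755).
Verify against each original: 10402 mod 3 = 1, 10402 mod 19 = 9, 10402 mod 13 = 2, 10402 mod 5 = 2, 10402 mod 11 = 7.

x ≡ 10402 (mod 40755).


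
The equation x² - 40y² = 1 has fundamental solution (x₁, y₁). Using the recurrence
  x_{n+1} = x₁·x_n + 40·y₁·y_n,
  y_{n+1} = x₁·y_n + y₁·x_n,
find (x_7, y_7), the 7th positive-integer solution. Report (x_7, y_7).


Step 1: Find the fundamental solution (x₁, y₁) of x² - 40y² = 1.
  Expand √40 as a continued fraction. a₀ = ⌊√40⌋ = 6; iterate m_{k+1} = d_k·a_k − m_k, d_{k+1} = (40 − m_{k+1}²)/d_k, a_{k+1} = ⌊(a₀ + m_{k+1})/d_{k+1}⌋ (starting m₀ = 0, d₀ = 1), with convergents p_k = a_k·p_{k-1} + p_{k-2}, q_k = a_k·q_{k-1} + q_{k-2} (p₋₁ = 1, q₋₁ = 0):
  k = 0: a₀ = 6; p₀/q₀ = 6/1; p₀² − 40·q₀² = 36 − 40 = -4.
  k = 1: m = 6, d = 4, a = ⌊(6 + 6)/4⌋ = 3; p/q = (3·6 + 1)/(3·1 + 0) = 19/3; p² − 40·q² = 361 − 360 = 1.
  The first convergent with p² − 40·q² = 1 gives the fundamental solution (x₁, y₁) = (19, 3).
Step 2: Apply the recurrence (x_{n+1}, y_{n+1}) = (x₁x_n + 40y₁y_n, x₁y_n + y₁x_n) repeatedly.
  From (x_1, y_1) = (19, 3): x_2 = 19·19 + 40·3·3 = 721; y_2 = 19·3 + 3·19 = 114.
  From (x_2, y_2) = (721, 114): x_3 = 19·721 + 40·3·114 = 27379; y_3 = 19·114 + 3·721 = 4329.
  From (x_3, y_3) = (27379, 4329): x_4 = 19·27379 + 40·3·4329 = 1039681; y_4 = 19·4329 + 3·27379 = 164388.
  From (x_4, y_4) = (1039681, 164388): x_5 = 19·1039681 + 40·3·164388 = 39480499; y_5 = 19·164388 + 3·1039681 = 6242415.
  From (x_5, y_5) = (39480499, 6242415): x_6 = 19·39480499 + 40·3·6242415 = 1499219281; y_6 = 19·6242415 + 3·39480499 = 237047382.
  From (x_6, y_6) = (1499219281, 237047382): x_7 = 19·1499219281 + 40·3·237047382 = 56930852179; y_7 = 19·237047382 + 3·1499219281 = 9001558101.
Step 3: Verify x_7² - 40·y_7² = 3241121929827149048041 - 3241121929827149048040 = 1 (should be 1). ✓

(x_1, y_1) = (19, 3); (x_7, y_7) = (56930852179, 9001558101).


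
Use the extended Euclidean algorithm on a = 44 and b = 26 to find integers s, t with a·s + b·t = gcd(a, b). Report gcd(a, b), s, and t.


Euclidean algorithm on (44, 26) — divide until remainder is 0:
  44 = 1 · 26 + 18
  26 = 1 · 18 + 8
  18 = 2 · 8 + 2
  8 = 4 · 2 + 0
gcd(44, 26) = 2.
Track Bezout coefficients alongside the remainders: start with r₀ = 44 = a·1 + b·0 (s = 1, t = 0) and r₁ = 26 = a·0 + b·1 (s = 0, t = 1); each new remainder r_{k+1} = r_{k-1} − q_k·r_k inherits s_{k+1} = s_{k-1} − q_k·s_k, t_{k+1} = t_{k-1} − q_k·t_k, so r_k = a·s_k + b·t_k at every step:
  q = 1: r = 18, s = 1 − 1·0 = 1, t = 0 − 1·1 = -1  (check: 44·1 + 26·(-1) = 18)
  q = 1: r = 8, s = 0 − 1·1 = -1, t = 1 − 1·(-1) = 2  (check: 44·(-1) + 26·2 = 8)
  q = 2: r = 2, s = 1 − 2·(-1) = 3, t = -1 − 2·2 = -5  (check: 44·3 + 26·(-5) = 2)
The row with r = 2 (the gcd) gives the Bezout coefficients s = 3, t = -5.
Result: 44 · (3) + 26 · (-5) = 2.

gcd(44, 26) = 2; s = 3, t = -5 (check: 44·3 + 26·(-5) = 2).


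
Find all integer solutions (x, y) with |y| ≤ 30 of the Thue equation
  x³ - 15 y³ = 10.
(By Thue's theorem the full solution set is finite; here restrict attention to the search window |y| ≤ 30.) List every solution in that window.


The equation is x³ - 15y³ = 10. For fixed y, x³ = 15·y³ + 10, so a solution requires the RHS to be a perfect cube.
Strategy: iterate y from -30 to 30, compute RHS = 15·y³ + 10, and check whether it is a (positive or negative) perfect cube.
Check small values of y:
  y = 0: RHS = 10 is not a perfect cube.
  y = 1: RHS = 25 is not a perfect cube.
  y = -1: RHS = -5 is not a perfect cube.
  y = 2: RHS = 130 is not a perfect cube.
  y = -2: RHS = -110 is not a perfect cube.
  y = 3: RHS = 415 is not a perfect cube.
  y = -3: RHS = -395 is not a perfect cube.
Continuing the search up to |y| = 30 finds no solutions either.
No (x, y) in the scanned range satisfies the equation.

No integer solutions with |y| ≤ 30.


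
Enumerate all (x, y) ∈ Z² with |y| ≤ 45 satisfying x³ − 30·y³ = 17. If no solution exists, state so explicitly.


The equation is x³ - 30y³ = 17. For fixed y, x³ = 30·y³ + 17, so a solution requires the RHS to be a perfect cube.
Strategy: iterate y from -45 to 45, compute RHS = 30·y³ + 17, and check whether it is a (positive or negative) perfect cube.
Check small values of y:
  y = 0: RHS = 17 is not a perfect cube.
  y = 1: RHS = 47 is not a perfect cube.
  y = -1: RHS = -13 is not a perfect cube.
  y = 2: RHS = 257 is not a perfect cube.
  y = -2: RHS = -223 is not a perfect cube.
  y = 3: RHS = 827 is not a perfect cube.
  y = -3: RHS = -793 is not a perfect cube.
Continuing the search up to |y| = 45 finds no solutions either.
No (x, y) in the scanned range satisfies the equation.

No integer solutions with |y| ≤ 45.


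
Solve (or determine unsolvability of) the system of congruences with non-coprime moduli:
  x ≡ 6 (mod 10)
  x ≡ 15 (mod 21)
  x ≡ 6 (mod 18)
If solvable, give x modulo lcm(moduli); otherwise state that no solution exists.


Moduli 10, 21, 18 are not pairwise coprime, so CRT works modulo lcm(m_i) when all pairwise compatibility conditions hold.
Pairwise compatibility: gcd(m_i, m_j) must divide a_i - a_j for every pair.
Merge one congruence at a time:
  Start: x ≡ 6 (mod 10).
  Combine with x ≡ 15 (mod 21): gcd(10, 21) = 1; 15 - 6 = 9, which IS divisible by 1, so compatible.
    Write x = 6 + 10·t and substitute into x ≡ 15 (mod 21): 10·t ≡ 15 − 6 = 9 (mod 21).
    The inverse of 10 mod 21 is 19 (since 10·19 = 190 = 9·21 + 1), so t ≡ 19·9 = 171 ≡ 3 (mod 21).
    Then x = 6 + 10·3 = 36, valid modulo lcm(10, 21) = 210: x ≡ 36 (mod 210).
  Combine with x ≡ 6 (mod 18): gcd(210, 18) = 6; 6 - 36 = -30, which IS divisible by 6, so compatible.
    Write x = 36 + 210·t and substitute into x ≡ 6 (mod 18): 210·t ≡ 6 − 36 = -30 (mod 18).
    Divide the congruence (and modulus) by g = 6: 35·t ≡ -5 (mod 3).
    Reduce coefficients mod 3: 2·t ≡ 1 (mod 3).
    The inverse of 2 mod 3 is 2 (since 2·2 = 4 = 1·3 + 1), so t ≡ 2·1 = 2 ≡ 2 (mod 3).
    Then x = 36 + 210·2 = 456, valid modulo lcm(210, 18) = 630: x ≡ 456 (mod 630).
Verify: 456 mod 10 = 6, 456 mod 21 = 15, 456 mod 18 = 6.

x ≡ 456 (mod 630).


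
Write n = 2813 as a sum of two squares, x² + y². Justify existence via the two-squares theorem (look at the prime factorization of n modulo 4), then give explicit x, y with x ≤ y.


Step 1: Factor n = 2813 = 29 · 97.
Step 2: Check the mod-4 condition on each prime factor: 29 ≡ 1 (mod 4), exponent 1; 97 ≡ 1 (mod 4), exponent 1.
All primes ≡ 3 (mod 4) appear to even exponent (or don't appear), so by the two-squares theorem n IS expressible as a sum of two squares.
Step 3: Build a representation. Here n = 29 · 97 is a product of primes ≡ 1 (mod 4). Each prime p ≡ 1 (mod 4) is itself a sum of two squares; find a² by testing p − a² for a perfect square:
  29: 29 − 1² = 28, 29 − 2² = 25 = 5² ⇒ 29 = 2² + 5².
  97: 97 − 1² = 96, 97 − 2² = 93, 97 − 3² = 88, 97 − 4² = 81 = 9² ⇒ 97 = 4² + 9².
  Combine using the Brahmagupta–Fibonacci identity (a² + b²)(c² + d²) = (ac − bd)² + (ad + bc)² = (ac + bd)² + (ad − bc)²:
  29 · 97 = 2813: from (2² + 5²)(4² + 9²), take (2·4 − 5·9, 2·9 + 5·4) = (8 − 45, 18 + 20) = (-37, 38); dropping signs (only squares matter) gives (37, 38); check 37² + 38² = 1369 + 1444 = 2813 ✓.
Step 4: Order so x ≤ y and verify: 37² + 38² = 1369 + 1444 = 2813 = n. ✓

n = 2813 = 37² + 38² (one valid representation with x ≤ y).
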